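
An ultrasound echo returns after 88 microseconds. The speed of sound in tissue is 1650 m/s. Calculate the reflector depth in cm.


depth = c * t / 2
t = 88 us = 8.8000e-05 s
depth = 1650 * 8.8000e-05 / 2
depth = 0.0726 m = 7.26 cm


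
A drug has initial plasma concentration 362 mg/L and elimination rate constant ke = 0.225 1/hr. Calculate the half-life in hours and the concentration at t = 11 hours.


t_half = ln(2) / ke = 0.693147 / 0.225 = 3.081 hr
C(t) = C0 * exp(-ke*t) = 362 * exp(-0.225*11)
C(11) = 30.47 mg/L


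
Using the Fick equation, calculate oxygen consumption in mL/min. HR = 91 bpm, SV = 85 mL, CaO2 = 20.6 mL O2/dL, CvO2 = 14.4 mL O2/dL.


CO = HR*SV = 91*85/1000 = 7.735 L/min
a-v O2 diff = 20.6 - 14.4 = 6.2 mL/dL
VO2 = CO * (CaO2-CvO2) * 10 dL/L
VO2 = 7.735 * 6.2 * 10
VO2 = 479.6 mL/min


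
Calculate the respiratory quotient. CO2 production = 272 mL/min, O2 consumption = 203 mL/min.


RQ = VCO2 / VO2
RQ = 272 / 203
RQ = 1.34


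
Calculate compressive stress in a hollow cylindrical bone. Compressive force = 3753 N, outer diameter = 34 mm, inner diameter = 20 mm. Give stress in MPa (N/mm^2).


A = pi*(r_o^2 - r_i^2)
r_o = 17 mm, r_i = 10 mm
A = 593.761 mm^2
sigma = F/A = 3753 / 593.761
sigma = 6.321 MPa


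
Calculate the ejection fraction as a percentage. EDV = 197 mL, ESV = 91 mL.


SV = EDV - ESV = 197 - 91 = 106 mL
EF = SV/EDV * 100 = 106/197 * 100
EF = 53.81%


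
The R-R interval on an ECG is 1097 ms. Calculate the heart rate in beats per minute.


HR = 60 / RR_interval(s)
RR = 1097 ms = 1.097 s
HR = 60 / 1.097 = 54.69 bpm


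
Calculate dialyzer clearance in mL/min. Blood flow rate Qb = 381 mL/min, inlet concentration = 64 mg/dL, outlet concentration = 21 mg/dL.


K = Qb * (Cb_in - Cb_out) / Cb_in
K = 381 * (64 - 21) / 64
K = 256 mL/min


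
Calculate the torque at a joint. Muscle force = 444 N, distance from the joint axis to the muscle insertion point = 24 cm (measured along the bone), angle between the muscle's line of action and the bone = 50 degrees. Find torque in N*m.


Torque = F * d * sin(theta)   (moment arm = d*sin(theta))
d = 24 cm = 0.24 m
Torque = 444 * 0.24 * sin(50)
Torque = 81.63 N*m


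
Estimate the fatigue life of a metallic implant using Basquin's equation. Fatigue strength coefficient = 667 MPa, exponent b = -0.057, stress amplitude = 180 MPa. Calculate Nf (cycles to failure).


sigma_a = sigma_f' * (2Nf)^b
2Nf = (sigma_a/sigma_f')^(1/b)
2Nf = (180/667)^(1/-0.057)
2Nf = 9.5473526e+09
Nf = 4.7737e+09


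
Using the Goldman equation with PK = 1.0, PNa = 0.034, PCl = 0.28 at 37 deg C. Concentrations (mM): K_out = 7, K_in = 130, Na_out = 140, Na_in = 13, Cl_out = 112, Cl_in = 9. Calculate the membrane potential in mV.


Vm = (RT/F)*ln((PK*Ko + PNa*Nao + PCl*Cli)/(PK*Ki + PNa*Nai + PCl*Clo))
Numer = 14.28, Denom = 161.802
Vm = -64.88 mV


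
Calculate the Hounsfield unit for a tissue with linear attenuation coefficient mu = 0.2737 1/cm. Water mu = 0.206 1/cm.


HU = ((mu_tissue - mu_water) / mu_water) * 1000
HU = ((0.2737 - 0.206) / 0.206) * 1000
HU = 328.6


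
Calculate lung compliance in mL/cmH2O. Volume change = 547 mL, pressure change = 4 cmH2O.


C = dV / dP
C = 547 / 4
C = 136.8 mL/cmH2O


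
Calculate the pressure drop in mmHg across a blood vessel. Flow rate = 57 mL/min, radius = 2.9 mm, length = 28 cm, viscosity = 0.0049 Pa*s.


dP = 8*mu*L*Q / (pi*r^4)
Q = 57 mL/min = 9.5e-07 m^3/s
dP = 46.9273 Pa = 46.9273 / 133.322 mmHg = 0.352 mmHg


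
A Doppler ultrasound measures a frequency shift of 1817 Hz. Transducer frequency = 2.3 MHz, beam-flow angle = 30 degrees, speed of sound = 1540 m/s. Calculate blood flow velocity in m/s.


v = fd * c / (2 * f0 * cos(theta))
v = 1817 * 1540 / (2 * 2.3000e+06 * cos(30))
v = 0.7024 m/s


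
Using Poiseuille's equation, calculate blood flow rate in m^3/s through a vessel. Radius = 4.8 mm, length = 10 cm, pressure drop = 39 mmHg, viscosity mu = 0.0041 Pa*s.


Q = pi*r^4*dP / (8*mu*L)
r = 0.0048 m, L = 0.1 m
dP = 39 mmHg = 5199.558 Pa
Q = 0.002644 m^3/s


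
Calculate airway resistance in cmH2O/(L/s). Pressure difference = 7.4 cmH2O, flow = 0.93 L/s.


R = dP / flow
R = 7.4 / 0.93
R = 7.957 cmH2O/(L/s)


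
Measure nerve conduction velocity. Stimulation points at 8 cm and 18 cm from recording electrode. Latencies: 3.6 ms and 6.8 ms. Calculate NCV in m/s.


Distance = (18 - 8) / 100 = 0.1 m
dt = (6.8 - 3.6) / 1000 = 0.0032 s
NCV = dist / dt = 31.25 m/s


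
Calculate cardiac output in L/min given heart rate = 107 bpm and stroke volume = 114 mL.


CO = HR * SV
CO = 107 * 114 / 1000
CO = 12.2 L/min


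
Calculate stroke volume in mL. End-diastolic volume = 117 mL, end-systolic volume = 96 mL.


SV = EDV - ESV
SV = 117 - 96
SV = 21 mL


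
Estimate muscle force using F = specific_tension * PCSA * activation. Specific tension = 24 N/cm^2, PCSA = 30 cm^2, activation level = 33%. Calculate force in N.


F = sigma * PCSA * activation
F = 24 * 30 * 0.33
F = 237.6 N


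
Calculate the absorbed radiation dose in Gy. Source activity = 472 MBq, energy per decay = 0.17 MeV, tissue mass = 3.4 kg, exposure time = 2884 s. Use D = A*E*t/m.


A = 472 MBq = 4.7200e+08 Bq
E = 0.17 MeV = 2.7234e-14 J
D = A*E*t/m = 4.7200e+08*2.7234e-14*2884/3.4
D = 0.0109 Gy


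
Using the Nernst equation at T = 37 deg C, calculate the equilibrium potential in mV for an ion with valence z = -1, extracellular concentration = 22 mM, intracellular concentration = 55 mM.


E = (RT/(zF)) * ln(C_out/C_in)
T = 37 + 273.15 = 310.15 K
E = (8.314 * 310.15 / (-1 * 96485)) * ln(22/55)
E = 24.49 mV


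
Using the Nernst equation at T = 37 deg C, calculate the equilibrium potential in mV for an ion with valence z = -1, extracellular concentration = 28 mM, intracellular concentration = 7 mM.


E = (RT/(zF)) * ln(C_out/C_in)
T = 37 + 273.15 = 310.15 K
E = (8.314 * 310.15 / (-1 * 96485)) * ln(28/7)
E = -37.05 mV


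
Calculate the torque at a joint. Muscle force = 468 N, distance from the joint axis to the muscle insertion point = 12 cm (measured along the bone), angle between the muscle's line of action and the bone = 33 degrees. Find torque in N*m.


Torque = F * d * sin(theta)   (moment arm = d*sin(theta))
d = 12 cm = 0.12 m
Torque = 468 * 0.12 * sin(33)
Torque = 30.59 N*m


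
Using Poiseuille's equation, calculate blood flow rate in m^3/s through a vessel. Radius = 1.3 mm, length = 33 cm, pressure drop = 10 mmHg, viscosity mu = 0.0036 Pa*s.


Q = pi*r^4*dP / (8*mu*L)
r = 0.0013 m, L = 0.33 m
dP = 10 mmHg = 1333.22 Pa
Q = 1.2587e-06 m^3/s


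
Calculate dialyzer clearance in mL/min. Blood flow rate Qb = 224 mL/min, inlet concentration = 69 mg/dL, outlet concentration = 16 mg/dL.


K = Qb * (Cb_in - Cb_out) / Cb_in
K = 224 * (69 - 16) / 69
K = 172.1 mL/min


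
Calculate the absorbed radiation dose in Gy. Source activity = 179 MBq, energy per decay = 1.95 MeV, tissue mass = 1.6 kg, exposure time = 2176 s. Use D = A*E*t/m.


A = 179 MBq = 1.7900e+08 Bq
E = 1.95 MeV = 3.1239e-13 J
D = A*E*t/m = 1.7900e+08*3.1239e-13*2176/1.6
D = 0.07605 Gy


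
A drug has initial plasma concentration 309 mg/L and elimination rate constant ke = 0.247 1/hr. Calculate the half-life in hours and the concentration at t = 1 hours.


t_half = ln(2) / ke = 0.693147 / 0.247 = 2.806 hr
C(t) = C0 * exp(-ke*t) = 309 * exp(-0.247*1)
C(1) = 241.4 mg/L


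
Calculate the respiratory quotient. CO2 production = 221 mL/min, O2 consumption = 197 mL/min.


RQ = VCO2 / VO2
RQ = 221 / 197
RQ = 1.122


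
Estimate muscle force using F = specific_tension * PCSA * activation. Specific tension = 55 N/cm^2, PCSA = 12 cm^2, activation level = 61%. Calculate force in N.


F = sigma * PCSA * activation
F = 55 * 12 * 0.61
F = 402.6 N


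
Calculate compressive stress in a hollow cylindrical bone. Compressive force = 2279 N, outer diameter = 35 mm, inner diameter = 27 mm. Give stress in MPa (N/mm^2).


A = pi*(r_o^2 - r_i^2)
r_o = 17.5 mm, r_i = 13.5 mm
A = 389.557 mm^2
sigma = F/A = 2279 / 389.557
sigma = 5.85 MPa


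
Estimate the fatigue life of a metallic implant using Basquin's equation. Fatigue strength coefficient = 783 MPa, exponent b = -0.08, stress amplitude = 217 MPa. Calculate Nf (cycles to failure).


sigma_a = sigma_f' * (2Nf)^b
2Nf = (sigma_a/sigma_f')^(1/b)
2Nf = (217/783)^(1/-0.08)
2Nf = 9252846.4
Nf = 4.6264e+06


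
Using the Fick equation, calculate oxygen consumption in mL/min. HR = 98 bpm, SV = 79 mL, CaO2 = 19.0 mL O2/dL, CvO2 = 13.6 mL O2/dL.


CO = HR*SV = 98*79/1000 = 7.742 L/min
a-v O2 diff = 19.0 - 13.6 = 5.4 mL/dL
VO2 = CO * (CaO2-CvO2) * 10 dL/L
VO2 = 7.742 * 5.4 * 10
VO2 = 418.1 mL/min


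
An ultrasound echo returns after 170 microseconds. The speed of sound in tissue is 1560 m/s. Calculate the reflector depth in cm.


depth = c * t / 2
t = 170 us = 1.7000e-04 s
depth = 1560 * 1.7000e-04 / 2
depth = 0.1326 m = 13.26 cm


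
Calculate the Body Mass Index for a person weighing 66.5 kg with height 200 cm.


BMI = weight / height^2
height = 200 cm = 2 m
BMI = 66.5 / 2^2
BMI = 16.62 kg/m^2


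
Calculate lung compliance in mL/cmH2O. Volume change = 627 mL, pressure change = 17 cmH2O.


C = dV / dP
C = 627 / 17
C = 36.88 mL/cmH2O


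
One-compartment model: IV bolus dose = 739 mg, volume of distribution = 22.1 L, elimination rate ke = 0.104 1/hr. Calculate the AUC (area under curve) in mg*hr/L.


C0 = Dose/Vd = 739/22.1 = 33.4389 mg/L
AUC = C0/ke = 33.4389/0.104
AUC = 321.5 mg*hr/L


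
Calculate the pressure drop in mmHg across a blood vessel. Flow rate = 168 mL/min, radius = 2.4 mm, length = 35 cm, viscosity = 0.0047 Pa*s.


dP = 8*mu*L*Q / (pi*r^4)
Q = 168 mL/min = 2.8e-06 m^3/s
dP = 353.524 Pa = 353.524 / 133.322 mmHg = 2.652 mmHg


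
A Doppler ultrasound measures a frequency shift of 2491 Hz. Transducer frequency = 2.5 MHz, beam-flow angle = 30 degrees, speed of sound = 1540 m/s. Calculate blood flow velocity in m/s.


v = fd * c / (2 * f0 * cos(theta))
v = 2491 * 1540 / (2 * 2.5000e+06 * cos(30))
v = 0.8859 m/s


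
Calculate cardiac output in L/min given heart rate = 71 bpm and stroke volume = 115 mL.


CO = HR * SV
CO = 71 * 115 / 1000
CO = 8.165 L/min


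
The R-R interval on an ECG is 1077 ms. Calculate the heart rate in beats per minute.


HR = 60 / RR_interval(s)
RR = 1077 ms = 1.077 s
HR = 60 / 1.077 = 55.71 bpm


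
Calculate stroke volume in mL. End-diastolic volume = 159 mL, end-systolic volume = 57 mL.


SV = EDV - ESV
SV = 159 - 57
SV = 102 mL


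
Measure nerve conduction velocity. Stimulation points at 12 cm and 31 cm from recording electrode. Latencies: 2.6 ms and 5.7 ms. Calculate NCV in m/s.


Distance = (31 - 12) / 100 = 0.19 m
dt = (5.7 - 2.6) / 1000 = 0.0031 s
NCV = dist / dt = 61.29 m/s


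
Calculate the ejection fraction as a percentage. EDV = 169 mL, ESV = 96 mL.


SV = EDV - ESV = 169 - 96 = 73 mL
EF = SV/EDV * 100 = 73/169 * 100
EF = 43.2%


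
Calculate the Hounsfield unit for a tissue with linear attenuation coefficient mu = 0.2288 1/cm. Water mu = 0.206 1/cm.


HU = ((mu_tissue - mu_water) / mu_water) * 1000
HU = ((0.2288 - 0.206) / 0.206) * 1000
HU = 110.7


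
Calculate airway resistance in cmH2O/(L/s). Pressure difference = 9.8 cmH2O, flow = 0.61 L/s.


R = dP / flow
R = 9.8 / 0.61
R = 16.07 cmH2O/(L/s)


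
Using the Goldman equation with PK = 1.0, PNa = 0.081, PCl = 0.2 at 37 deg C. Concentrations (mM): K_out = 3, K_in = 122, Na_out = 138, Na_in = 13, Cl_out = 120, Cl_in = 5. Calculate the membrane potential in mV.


Vm = (RT/F)*ln((PK*Ko + PNa*Nao + PCl*Cli)/(PK*Ki + PNa*Nai + PCl*Clo))
Numer = 15.178, Denom = 147.053
Vm = -60.69 mV


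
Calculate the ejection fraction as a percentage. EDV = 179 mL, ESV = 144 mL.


SV = EDV - ESV = 179 - 144 = 35 mL
EF = SV/EDV * 100 = 35/179 * 100
EF = 19.55%


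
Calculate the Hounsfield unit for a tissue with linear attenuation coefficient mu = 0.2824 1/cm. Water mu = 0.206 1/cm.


HU = ((mu_tissue - mu_water) / mu_water) * 1000
HU = ((0.2824 - 0.206) / 0.206) * 1000
HU = 370.9


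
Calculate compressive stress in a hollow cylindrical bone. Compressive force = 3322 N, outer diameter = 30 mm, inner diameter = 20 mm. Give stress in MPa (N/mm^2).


A = pi*(r_o^2 - r_i^2)
r_o = 15 mm, r_i = 10 mm
A = 392.699 mm^2
sigma = F/A = 3322 / 392.699
sigma = 8.459 MPa


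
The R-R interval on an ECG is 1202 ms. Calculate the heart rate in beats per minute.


HR = 60 / RR_interval(s)
RR = 1202 ms = 1.202 s
HR = 60 / 1.202 = 49.92 bpm


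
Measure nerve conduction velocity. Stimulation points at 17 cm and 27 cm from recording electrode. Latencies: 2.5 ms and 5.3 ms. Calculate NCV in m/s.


Distance = (27 - 17) / 100 = 0.1 m
dt = (5.3 - 2.5) / 1000 = 0.0028 s
NCV = dist / dt = 35.71 m/s


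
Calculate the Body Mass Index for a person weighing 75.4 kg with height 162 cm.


BMI = weight / height^2
height = 162 cm = 1.62 m
BMI = 75.4 / 1.62^2
BMI = 28.73 kg/m^2


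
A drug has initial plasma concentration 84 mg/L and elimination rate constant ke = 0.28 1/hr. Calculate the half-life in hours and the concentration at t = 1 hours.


t_half = ln(2) / ke = 0.693147 / 0.28 = 2.476 hr
C(t) = C0 * exp(-ke*t) = 84 * exp(-0.28*1)
C(1) = 63.49 mg/L


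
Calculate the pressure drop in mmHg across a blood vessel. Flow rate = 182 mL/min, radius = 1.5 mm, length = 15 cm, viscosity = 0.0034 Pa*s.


dP = 8*mu*L*Q / (pi*r^4)
Q = 182 mL/min = 3.03333e-06 m^3/s
dP = 778.153 Pa = 778.153 / 133.322 mmHg = 5.837 mmHg


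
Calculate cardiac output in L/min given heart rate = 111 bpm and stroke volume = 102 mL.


CO = HR * SV
CO = 111 * 102 / 1000
CO = 11.32 L/min


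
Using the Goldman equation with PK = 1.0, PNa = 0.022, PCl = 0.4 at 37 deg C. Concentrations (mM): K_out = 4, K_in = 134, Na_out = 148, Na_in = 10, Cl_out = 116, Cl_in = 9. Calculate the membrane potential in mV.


Vm = (RT/F)*ln((PK*Ko + PNa*Nao + PCl*Cli)/(PK*Ki + PNa*Nai + PCl*Clo))
Numer = 10.856, Denom = 180.62
Vm = -75.14 mV


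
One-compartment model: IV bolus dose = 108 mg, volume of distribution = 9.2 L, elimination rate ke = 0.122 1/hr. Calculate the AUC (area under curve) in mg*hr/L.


C0 = Dose/Vd = 108/9.2 = 11.7391 mg/L
AUC = C0/ke = 11.7391/0.122
AUC = 96.22 mg*hr/L


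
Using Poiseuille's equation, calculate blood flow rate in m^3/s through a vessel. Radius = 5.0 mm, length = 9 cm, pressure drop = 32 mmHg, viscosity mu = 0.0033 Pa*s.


Q = pi*r^4*dP / (8*mu*L)
r = 0.005 m, L = 0.09 m
dP = 32 mmHg = 4266.304 Pa
Q = 0.003526 m^3/s


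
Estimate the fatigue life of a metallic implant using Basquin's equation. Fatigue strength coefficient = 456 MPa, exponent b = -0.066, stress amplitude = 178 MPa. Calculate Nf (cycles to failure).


sigma_a = sigma_f' * (2Nf)^b
2Nf = (sigma_a/sigma_f')^(1/b)
2Nf = (178/456)^(1/-0.066)
2Nf = 1549078.2
Nf = 7.745e+05


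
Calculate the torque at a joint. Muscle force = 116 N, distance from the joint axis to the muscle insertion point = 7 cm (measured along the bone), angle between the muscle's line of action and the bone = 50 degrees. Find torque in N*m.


Torque = F * d * sin(theta)   (moment arm = d*sin(theta))
d = 7 cm = 0.07 m
Torque = 116 * 0.07 * sin(50)
Torque = 6.22 N*m


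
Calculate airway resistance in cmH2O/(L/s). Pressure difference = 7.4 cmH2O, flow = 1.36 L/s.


R = dP / flow
R = 7.4 / 1.36
R = 5.441 cmH2O/(L/s)


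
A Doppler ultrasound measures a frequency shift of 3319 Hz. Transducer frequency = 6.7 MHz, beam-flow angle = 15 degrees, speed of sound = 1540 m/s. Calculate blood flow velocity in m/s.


v = fd * c / (2 * f0 * cos(theta))
v = 3319 * 1540 / (2 * 6.7000e+06 * cos(15))
v = 0.3949 m/s


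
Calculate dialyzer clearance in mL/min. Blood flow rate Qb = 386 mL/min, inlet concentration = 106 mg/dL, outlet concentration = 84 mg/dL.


K = Qb * (Cb_in - Cb_out) / Cb_in
K = 386 * (106 - 84) / 106
K = 80.11 mL/min


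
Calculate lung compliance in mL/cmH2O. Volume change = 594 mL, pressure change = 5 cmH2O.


C = dV / dP
C = 594 / 5
C = 118.8 mL/cmH2O


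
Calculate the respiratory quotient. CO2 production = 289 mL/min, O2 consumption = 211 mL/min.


RQ = VCO2 / VO2
RQ = 289 / 211
RQ = 1.37


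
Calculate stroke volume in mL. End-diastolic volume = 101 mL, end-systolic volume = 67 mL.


SV = EDV - ESV
SV = 101 - 67
SV = 34 mL


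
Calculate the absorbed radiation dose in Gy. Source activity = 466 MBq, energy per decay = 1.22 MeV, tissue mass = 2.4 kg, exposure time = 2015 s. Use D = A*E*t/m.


A = 466 MBq = 4.6600e+08 Bq
E = 1.22 MeV = 1.95444e-13 J
D = A*E*t/m = 4.6600e+08*1.95444e-13*2015/2.4
D = 0.07647 Gy


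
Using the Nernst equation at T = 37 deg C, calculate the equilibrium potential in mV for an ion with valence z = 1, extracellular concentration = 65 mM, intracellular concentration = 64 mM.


E = (RT/(zF)) * ln(C_out/C_in)
T = 37 + 273.15 = 310.15 K
E = (8.314 * 310.15 / (1 * 96485)) * ln(65/64)
E = 0.4144 mV


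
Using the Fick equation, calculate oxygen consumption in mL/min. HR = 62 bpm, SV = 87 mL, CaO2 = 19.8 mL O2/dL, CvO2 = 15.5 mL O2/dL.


CO = HR*SV = 62*87/1000 = 5.394 L/min
a-v O2 diff = 19.8 - 15.5 = 4.3 mL/dL
VO2 = CO * (CaO2-CvO2) * 10 dL/L
VO2 = 5.394 * 4.3 * 10
VO2 = 231.9 mL/min


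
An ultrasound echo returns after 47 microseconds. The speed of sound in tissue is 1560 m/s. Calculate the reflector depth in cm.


depth = c * t / 2
t = 47 us = 4.7000e-05 s
depth = 1560 * 4.7000e-05 / 2
depth = 0.03666 m = 3.666 cm


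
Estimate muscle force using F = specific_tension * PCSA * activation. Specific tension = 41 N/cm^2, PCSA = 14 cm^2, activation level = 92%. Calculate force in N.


F = sigma * PCSA * activation
F = 41 * 14 * 0.92
F = 528.1 N


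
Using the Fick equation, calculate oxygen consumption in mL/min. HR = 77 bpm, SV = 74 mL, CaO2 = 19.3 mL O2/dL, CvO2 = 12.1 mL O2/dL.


CO = HR*SV = 77*74/1000 = 5.698 L/min
a-v O2 diff = 19.3 - 12.1 = 7.2 mL/dL
VO2 = CO * (CaO2-CvO2) * 10 dL/L
VO2 = 5.698 * 7.2 * 10
VO2 = 410.3 mL/min


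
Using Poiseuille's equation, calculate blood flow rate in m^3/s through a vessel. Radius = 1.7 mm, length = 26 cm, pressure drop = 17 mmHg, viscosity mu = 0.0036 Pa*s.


Q = pi*r^4*dP / (8*mu*L)
r = 0.0017 m, L = 0.26 m
dP = 17 mmHg = 2266.474 Pa
Q = 7.9420e-06 m^3/s


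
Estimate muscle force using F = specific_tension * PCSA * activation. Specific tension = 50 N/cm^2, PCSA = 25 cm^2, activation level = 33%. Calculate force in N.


F = sigma * PCSA * activation
F = 50 * 25 * 0.33
F = 412.5 N


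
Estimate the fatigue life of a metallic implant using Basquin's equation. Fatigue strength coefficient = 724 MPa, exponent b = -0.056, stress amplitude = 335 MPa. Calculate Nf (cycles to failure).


sigma_a = sigma_f' * (2Nf)^b
2Nf = (sigma_a/sigma_f')^(1/b)
2Nf = (335/724)^(1/-0.056)
2Nf = 947707.4
Nf = 4.739e+05


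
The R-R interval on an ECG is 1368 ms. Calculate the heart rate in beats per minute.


HR = 60 / RR_interval(s)
RR = 1368 ms = 1.368 s
HR = 60 / 1.368 = 43.86 bpm


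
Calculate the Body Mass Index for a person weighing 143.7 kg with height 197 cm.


BMI = weight / height^2
height = 197 cm = 1.97 m
BMI = 143.7 / 1.97^2
BMI = 37.03 kg/m^2


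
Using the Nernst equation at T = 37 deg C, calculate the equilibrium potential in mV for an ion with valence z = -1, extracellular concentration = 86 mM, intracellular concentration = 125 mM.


E = (RT/(zF)) * ln(C_out/C_in)
T = 37 + 273.15 = 310.15 K
E = (8.314 * 310.15 / (-1 * 96485)) * ln(86/125)
E = 9.994 mV


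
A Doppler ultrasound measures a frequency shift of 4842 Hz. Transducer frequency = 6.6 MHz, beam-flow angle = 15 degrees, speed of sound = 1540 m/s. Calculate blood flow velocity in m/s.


v = fd * c / (2 * f0 * cos(theta))
v = 4842 * 1540 / (2 * 6.6000e+06 * cos(15))
v = 0.5848 m/s


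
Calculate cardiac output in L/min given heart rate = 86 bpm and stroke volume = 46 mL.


CO = HR * SV
CO = 86 * 46 / 1000
CO = 3.956 L/min


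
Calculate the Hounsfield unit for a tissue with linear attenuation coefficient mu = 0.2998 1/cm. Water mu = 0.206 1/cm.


HU = ((mu_tissue - mu_water) / mu_water) * 1000
HU = ((0.2998 - 0.206) / 0.206) * 1000
HU = 455.3


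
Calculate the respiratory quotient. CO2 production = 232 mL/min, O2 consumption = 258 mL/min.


RQ = VCO2 / VO2
RQ = 232 / 258
RQ = 0.8992


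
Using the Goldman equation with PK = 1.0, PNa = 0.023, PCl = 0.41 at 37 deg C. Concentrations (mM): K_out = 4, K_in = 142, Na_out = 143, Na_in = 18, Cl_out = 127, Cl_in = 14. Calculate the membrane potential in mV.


Vm = (RT/F)*ln((PK*Ko + PNa*Nao + PCl*Cli)/(PK*Ki + PNa*Nai + PCl*Clo))
Numer = 13.029, Denom = 194.484
Vm = -72.24 mV


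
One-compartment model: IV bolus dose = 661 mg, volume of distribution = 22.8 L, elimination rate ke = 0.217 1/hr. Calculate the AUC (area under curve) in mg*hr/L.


C0 = Dose/Vd = 661/22.8 = 28.9912 mg/L
AUC = C0/ke = 28.9912/0.217
AUC = 133.6 mg*hr/L


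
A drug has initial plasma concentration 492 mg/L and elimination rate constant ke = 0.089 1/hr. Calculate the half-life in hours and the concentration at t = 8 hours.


t_half = ln(2) / ke = 0.693147 / 0.089 = 7.788 hr
C(t) = C0 * exp(-ke*t) = 492 * exp(-0.089*8)
C(8) = 241.4 mg/L


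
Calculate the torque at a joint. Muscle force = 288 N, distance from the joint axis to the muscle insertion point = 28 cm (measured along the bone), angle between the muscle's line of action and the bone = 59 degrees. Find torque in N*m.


Torque = F * d * sin(theta)   (moment arm = d*sin(theta))
d = 28 cm = 0.28 m
Torque = 288 * 0.28 * sin(59)
Torque = 69.12 N*m


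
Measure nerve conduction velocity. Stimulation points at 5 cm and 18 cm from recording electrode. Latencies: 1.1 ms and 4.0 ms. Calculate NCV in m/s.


Distance = (18 - 5) / 100 = 0.13 m
dt = (4.0 - 1.1) / 1000 = 0.0029 s
NCV = dist / dt = 44.83 m/s


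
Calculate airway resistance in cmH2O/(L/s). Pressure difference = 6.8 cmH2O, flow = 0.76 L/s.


R = dP / flow
R = 6.8 / 0.76
R = 8.947 cmH2O/(L/s)


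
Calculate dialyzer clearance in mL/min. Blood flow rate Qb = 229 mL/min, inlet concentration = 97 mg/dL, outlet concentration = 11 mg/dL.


K = Qb * (Cb_in - Cb_out) / Cb_in
K = 229 * (97 - 11) / 97
K = 203 mL/min


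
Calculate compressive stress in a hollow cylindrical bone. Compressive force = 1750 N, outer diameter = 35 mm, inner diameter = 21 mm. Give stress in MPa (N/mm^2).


A = pi*(r_o^2 - r_i^2)
r_o = 17.5 mm, r_i = 10.5 mm
A = 615.752 mm^2
sigma = F/A = 1750 / 615.752
sigma = 2.842 MPa


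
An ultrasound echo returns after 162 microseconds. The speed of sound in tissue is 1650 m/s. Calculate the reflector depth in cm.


depth = c * t / 2
t = 162 us = 1.6200e-04 s
depth = 1650 * 1.6200e-04 / 2
depth = 0.13365 m = 13.365 cm


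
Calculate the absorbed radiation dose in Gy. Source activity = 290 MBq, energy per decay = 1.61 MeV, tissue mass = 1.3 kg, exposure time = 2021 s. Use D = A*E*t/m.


A = 290 MBq = 2.9000e+08 Bq
E = 1.61 MeV = 2.57922e-13 J
D = A*E*t/m = 2.9000e+08*2.57922e-13*2021/1.3
D = 0.1163 Gy


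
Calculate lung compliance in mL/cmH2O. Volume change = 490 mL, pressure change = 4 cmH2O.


C = dV / dP
C = 490 / 4
C = 122.5 mL/cmH2O


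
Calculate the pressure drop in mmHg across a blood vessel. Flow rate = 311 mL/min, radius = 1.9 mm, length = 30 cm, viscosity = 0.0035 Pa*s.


dP = 8*mu*L*Q / (pi*r^4)
Q = 311 mL/min = 5.18333e-06 m^3/s
dP = 1063.47 Pa = 1063.47 / 133.322 mmHg = 7.977 mmHg


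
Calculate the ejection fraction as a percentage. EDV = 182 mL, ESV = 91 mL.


SV = EDV - ESV = 182 - 91 = 91 mL
EF = SV/EDV * 100 = 91/182 * 100
EF = 50%


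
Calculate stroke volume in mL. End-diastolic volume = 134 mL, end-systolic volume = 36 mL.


SV = EDV - ESV
SV = 134 - 36
SV = 98 mL


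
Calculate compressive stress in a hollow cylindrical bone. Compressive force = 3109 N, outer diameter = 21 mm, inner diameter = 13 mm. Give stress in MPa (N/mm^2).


A = pi*(r_o^2 - r_i^2)
r_o = 10.5 mm, r_i = 6.5 mm
A = 213.628 mm^2
sigma = F/A = 3109 / 213.628
sigma = 14.55 MPa


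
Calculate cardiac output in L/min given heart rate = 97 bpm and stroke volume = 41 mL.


CO = HR * SV
CO = 97 * 41 / 1000
CO = 3.977 L/min


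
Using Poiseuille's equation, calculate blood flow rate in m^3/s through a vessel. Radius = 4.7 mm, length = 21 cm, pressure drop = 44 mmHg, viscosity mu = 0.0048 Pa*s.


Q = pi*r^4*dP / (8*mu*L)
r = 0.0047 m, L = 0.21 m
dP = 44 mmHg = 5866.168 Pa
Q = 0.001115 m^3/s


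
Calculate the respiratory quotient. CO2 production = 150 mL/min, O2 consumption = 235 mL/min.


RQ = VCO2 / VO2
RQ = 150 / 235
RQ = 0.6383


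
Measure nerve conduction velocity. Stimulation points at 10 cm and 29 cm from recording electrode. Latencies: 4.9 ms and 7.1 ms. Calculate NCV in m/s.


Distance = (29 - 10) / 100 = 0.19 m
dt = (7.1 - 4.9) / 1000 = 0.0022 s
NCV = dist / dt = 86.36 m/s


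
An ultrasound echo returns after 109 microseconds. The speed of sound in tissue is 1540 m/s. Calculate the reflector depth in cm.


depth = c * t / 2
t = 109 us = 1.0900e-04 s
depth = 1540 * 1.0900e-04 / 2
depth = 0.08393 m = 8.393 cm


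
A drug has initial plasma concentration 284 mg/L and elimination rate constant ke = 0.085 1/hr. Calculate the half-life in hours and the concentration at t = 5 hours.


t_half = ln(2) / ke = 0.693147 / 0.085 = 8.155 hr
C(t) = C0 * exp(-ke*t) = 284 * exp(-0.085*5)
C(5) = 185.7 mg/L


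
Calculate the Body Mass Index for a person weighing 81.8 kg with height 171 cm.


BMI = weight / height^2
height = 171 cm = 1.71 m
BMI = 81.8 / 1.71^2
BMI = 27.97 kg/m^2


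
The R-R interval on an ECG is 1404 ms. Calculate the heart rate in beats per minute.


HR = 60 / RR_interval(s)
RR = 1404 ms = 1.404 s
HR = 60 / 1.404 = 42.74 bpm


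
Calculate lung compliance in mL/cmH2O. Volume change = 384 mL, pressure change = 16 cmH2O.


C = dV / dP
C = 384 / 16
C = 24 mL/cmH2O


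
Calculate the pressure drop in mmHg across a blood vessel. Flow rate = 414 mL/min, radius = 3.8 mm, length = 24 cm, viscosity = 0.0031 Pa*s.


dP = 8*mu*L*Q / (pi*r^4)
Q = 414 mL/min = 6.9e-06 m^3/s
dP = 62.6943 Pa = 62.6943 / 133.322 mmHg = 0.4702 mmHg


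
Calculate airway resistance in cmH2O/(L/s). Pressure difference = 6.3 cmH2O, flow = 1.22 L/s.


R = dP / flow
R = 6.3 / 1.22
R = 5.164 cmH2O/(L/s)


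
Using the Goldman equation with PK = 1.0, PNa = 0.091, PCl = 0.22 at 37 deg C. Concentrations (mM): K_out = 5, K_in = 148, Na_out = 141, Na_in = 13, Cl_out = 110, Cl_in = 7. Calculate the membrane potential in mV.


Vm = (RT/F)*ln((PK*Ko + PNa*Nao + PCl*Cli)/(PK*Ki + PNa*Nai + PCl*Clo))
Numer = 19.371, Denom = 173.383
Vm = -58.57 mV


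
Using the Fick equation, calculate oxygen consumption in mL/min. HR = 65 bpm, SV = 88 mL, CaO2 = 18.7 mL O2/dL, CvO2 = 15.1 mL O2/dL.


CO = HR*SV = 65*88/1000 = 5.72 L/min
a-v O2 diff = 18.7 - 15.1 = 3.6 mL/dL
VO2 = CO * (CaO2-CvO2) * 10 dL/L
VO2 = 5.72 * 3.6 * 10
VO2 = 205.9 mL/min


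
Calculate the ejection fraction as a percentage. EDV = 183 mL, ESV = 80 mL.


SV = EDV - ESV = 183 - 80 = 103 mL
EF = SV/EDV * 100 = 103/183 * 100
EF = 56.28%


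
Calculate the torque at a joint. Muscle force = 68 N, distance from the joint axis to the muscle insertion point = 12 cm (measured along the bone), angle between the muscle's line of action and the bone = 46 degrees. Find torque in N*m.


Torque = F * d * sin(theta)   (moment arm = d*sin(theta))
d = 12 cm = 0.12 m
Torque = 68 * 0.12 * sin(46)
Torque = 5.87 N*m


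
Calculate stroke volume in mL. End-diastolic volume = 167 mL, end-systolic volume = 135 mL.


SV = EDV - ESV
SV = 167 - 135
SV = 32 mL


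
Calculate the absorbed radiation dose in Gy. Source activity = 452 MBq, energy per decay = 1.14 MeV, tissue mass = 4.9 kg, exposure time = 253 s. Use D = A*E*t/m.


A = 452 MBq = 4.5200e+08 Bq
E = 1.14 MeV = 1.82628e-13 J
D = A*E*t/m = 4.5200e+08*1.82628e-13*253/4.9
D = 0.004262 Gy


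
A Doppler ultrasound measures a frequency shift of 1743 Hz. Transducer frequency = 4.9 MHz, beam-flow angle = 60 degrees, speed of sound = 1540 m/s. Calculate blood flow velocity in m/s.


v = fd * c / (2 * f0 * cos(theta))
v = 1743 * 1540 / (2 * 4.9000e+06 * cos(60))
v = 0.5478 m/s


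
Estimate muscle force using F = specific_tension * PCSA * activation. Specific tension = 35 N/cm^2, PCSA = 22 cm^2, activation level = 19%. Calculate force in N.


F = sigma * PCSA * activation
F = 35 * 22 * 0.19
F = 146.3 N


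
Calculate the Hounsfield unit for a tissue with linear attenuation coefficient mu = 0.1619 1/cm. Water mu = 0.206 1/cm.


HU = ((mu_tissue - mu_water) / mu_water) * 1000
HU = ((0.1619 - 0.206) / 0.206) * 1000
HU = -214.1


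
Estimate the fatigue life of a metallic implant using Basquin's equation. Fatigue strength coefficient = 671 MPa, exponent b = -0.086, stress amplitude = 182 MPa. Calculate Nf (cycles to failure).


sigma_a = sigma_f' * (2Nf)^b
2Nf = (sigma_a/sigma_f')^(1/b)
2Nf = (182/671)^(1/-0.086)
2Nf = 3881205.6
Nf = 1.9406e+06


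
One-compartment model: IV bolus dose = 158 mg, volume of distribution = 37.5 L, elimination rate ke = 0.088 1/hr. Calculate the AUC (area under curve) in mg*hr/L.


C0 = Dose/Vd = 158/37.5 = 4.21333 mg/L
AUC = C0/ke = 4.21333/0.088
AUC = 47.88 mg*hr/L


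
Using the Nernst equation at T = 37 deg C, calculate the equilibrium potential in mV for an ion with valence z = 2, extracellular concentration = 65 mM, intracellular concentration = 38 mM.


E = (RT/(zF)) * ln(C_out/C_in)
T = 37 + 273.15 = 310.15 K
E = (8.314 * 310.15 / (2 * 96485)) * ln(65/38)
E = 7.173 mV


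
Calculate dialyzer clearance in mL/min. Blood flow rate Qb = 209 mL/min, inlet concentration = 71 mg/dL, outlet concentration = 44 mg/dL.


K = Qb * (Cb_in - Cb_out) / Cb_in
K = 209 * (71 - 44) / 71
K = 79.48 mL/min


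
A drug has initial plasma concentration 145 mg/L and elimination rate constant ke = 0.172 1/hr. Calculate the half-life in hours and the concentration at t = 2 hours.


t_half = ln(2) / ke = 0.693147 / 0.172 = 4.03 hr
C(t) = C0 * exp(-ke*t) = 145 * exp(-0.172*2)
C(2) = 102.8 mg/L


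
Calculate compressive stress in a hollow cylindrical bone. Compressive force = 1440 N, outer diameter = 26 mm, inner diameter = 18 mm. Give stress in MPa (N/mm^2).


A = pi*(r_o^2 - r_i^2)
r_o = 13 mm, r_i = 9 mm
A = 276.46 mm^2
sigma = F/A = 1440 / 276.46
sigma = 5.209 MPa


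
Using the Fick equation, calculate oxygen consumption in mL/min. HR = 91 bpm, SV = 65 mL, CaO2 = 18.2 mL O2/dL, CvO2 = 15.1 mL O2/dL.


CO = HR*SV = 91*65/1000 = 5.915 L/min
a-v O2 diff = 18.2 - 15.1 = 3.1 mL/dL
VO2 = CO * (CaO2-CvO2) * 10 dL/L
VO2 = 5.915 * 3.1 * 10
VO2 = 183.4 mL/min


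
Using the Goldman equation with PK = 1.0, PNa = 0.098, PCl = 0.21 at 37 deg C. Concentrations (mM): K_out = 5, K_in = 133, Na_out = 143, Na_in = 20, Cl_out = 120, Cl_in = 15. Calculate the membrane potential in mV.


Vm = (RT/F)*ln((PK*Ko + PNa*Nao + PCl*Cli)/(PK*Ki + PNa*Nai + PCl*Clo))
Numer = 22.164, Denom = 160.16
Vm = -52.85 mV


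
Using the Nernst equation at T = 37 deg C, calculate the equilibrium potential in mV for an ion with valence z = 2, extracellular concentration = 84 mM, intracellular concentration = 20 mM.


E = (RT/(zF)) * ln(C_out/C_in)
T = 37 + 273.15 = 310.15 K
E = (8.314 * 310.15 / (2 * 96485)) * ln(84/20)
E = 19.18 mV


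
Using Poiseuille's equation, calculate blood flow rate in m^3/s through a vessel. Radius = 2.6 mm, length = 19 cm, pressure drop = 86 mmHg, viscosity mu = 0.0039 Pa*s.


Q = pi*r^4*dP / (8*mu*L)
r = 0.0026 m, L = 0.19 m
dP = 86 mmHg = 11465.692 Pa
Q = 2.7767e-04 m^3/s


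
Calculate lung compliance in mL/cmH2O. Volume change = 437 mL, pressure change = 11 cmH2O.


C = dV / dP
C = 437 / 11
C = 39.73 mL/cmH2O


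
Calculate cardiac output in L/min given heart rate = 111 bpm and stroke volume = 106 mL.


CO = HR * SV
CO = 111 * 106 / 1000
CO = 11.77 L/min


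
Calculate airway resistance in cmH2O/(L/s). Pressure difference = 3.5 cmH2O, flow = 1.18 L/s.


R = dP / flow
R = 3.5 / 1.18
R = 2.966 cmH2O/(L/s)


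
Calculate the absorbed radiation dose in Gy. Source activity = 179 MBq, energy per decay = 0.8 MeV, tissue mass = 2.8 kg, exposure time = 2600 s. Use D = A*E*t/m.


A = 179 MBq = 1.7900e+08 Bq
E = 0.8 MeV = 1.2816e-13 J
D = A*E*t/m = 1.7900e+08*1.2816e-13*2600/2.8
D = 0.0213 Gy


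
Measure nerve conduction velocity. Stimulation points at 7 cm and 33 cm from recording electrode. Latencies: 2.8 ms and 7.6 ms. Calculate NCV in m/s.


Distance = (33 - 7) / 100 = 0.26 m
dt = (7.6 - 2.8) / 1000 = 0.0048 s
NCV = dist / dt = 54.17 m/s


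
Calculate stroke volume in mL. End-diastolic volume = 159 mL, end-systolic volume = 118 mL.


SV = EDV - ESV
SV = 159 - 118
SV = 41 mL


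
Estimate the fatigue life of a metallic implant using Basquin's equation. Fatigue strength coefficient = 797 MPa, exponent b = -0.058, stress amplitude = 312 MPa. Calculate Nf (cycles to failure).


sigma_a = sigma_f' * (2Nf)^b
2Nf = (sigma_a/sigma_f')^(1/b)
2Nf = (312/797)^(1/-0.058)
2Nf = 10531205
Nf = 5.2656e+06


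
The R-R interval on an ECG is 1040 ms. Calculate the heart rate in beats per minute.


HR = 60 / RR_interval(s)
RR = 1040 ms = 1.04 s
HR = 60 / 1.04 = 57.69 bpm


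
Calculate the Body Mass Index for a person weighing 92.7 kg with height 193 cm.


BMI = weight / height^2
height = 193 cm = 1.93 m
BMI = 92.7 / 1.93^2
BMI = 24.89 kg/m^2


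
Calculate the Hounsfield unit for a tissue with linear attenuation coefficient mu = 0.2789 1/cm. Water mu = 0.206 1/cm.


HU = ((mu_tissue - mu_water) / mu_water) * 1000
HU = ((0.2789 - 0.206) / 0.206) * 1000
HU = 353.9


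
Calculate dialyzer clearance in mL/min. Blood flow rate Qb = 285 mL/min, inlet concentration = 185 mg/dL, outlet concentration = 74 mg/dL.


K = Qb * (Cb_in - Cb_out) / Cb_in
K = 285 * (185 - 74) / 185
K = 171 mL/min


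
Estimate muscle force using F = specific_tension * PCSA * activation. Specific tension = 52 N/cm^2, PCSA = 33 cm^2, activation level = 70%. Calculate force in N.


F = sigma * PCSA * activation
F = 52 * 33 * 0.7
F = 1201 N


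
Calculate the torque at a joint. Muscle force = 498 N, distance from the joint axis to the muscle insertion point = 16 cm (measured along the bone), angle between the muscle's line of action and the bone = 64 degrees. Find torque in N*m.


Torque = F * d * sin(theta)   (moment arm = d*sin(theta))
d = 16 cm = 0.16 m
Torque = 498 * 0.16 * sin(64)
Torque = 71.62 N*m


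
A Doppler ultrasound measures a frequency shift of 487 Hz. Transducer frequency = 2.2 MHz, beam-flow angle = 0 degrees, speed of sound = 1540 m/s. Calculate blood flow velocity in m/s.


v = fd * c / (2 * f0 * cos(theta))
v = 487 * 1540 / (2 * 2.2000e+06 * cos(0))
v = 0.1704 m/s


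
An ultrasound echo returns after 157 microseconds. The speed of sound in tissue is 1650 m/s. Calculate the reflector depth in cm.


depth = c * t / 2
t = 157 us = 1.5700e-04 s
depth = 1650 * 1.5700e-04 / 2
depth = 0.129525 m = 12.9525 cm


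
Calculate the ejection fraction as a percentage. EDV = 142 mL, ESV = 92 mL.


SV = EDV - ESV = 142 - 92 = 50 mL
EF = SV/EDV * 100 = 50/142 * 100
EF = 35.21%


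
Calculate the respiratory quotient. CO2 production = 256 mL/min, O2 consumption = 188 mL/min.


RQ = VCO2 / VO2
RQ = 256 / 188
RQ = 1.362


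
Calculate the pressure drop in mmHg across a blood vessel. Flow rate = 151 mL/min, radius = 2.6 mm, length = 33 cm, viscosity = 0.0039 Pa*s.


dP = 8*mu*L*Q / (pi*r^4)
Q = 151 mL/min = 2.51667e-06 m^3/s
dP = 180.489 Pa = 180.489 / 133.322 mmHg = 1.354 mmHg


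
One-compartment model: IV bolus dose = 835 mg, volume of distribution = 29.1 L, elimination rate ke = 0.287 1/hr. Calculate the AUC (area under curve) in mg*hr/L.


C0 = Dose/Vd = 835/29.1 = 28.6942 mg/L
AUC = C0/ke = 28.6942/0.287
AUC = 99.98 mg*hr/L


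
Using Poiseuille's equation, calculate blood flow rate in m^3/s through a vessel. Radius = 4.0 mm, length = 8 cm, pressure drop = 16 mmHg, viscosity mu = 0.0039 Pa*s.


Q = pi*r^4*dP / (8*mu*L)
r = 0.004 m, L = 0.08 m
dP = 16 mmHg = 2133.152 Pa
Q = 6.8733e-04 m^3/s


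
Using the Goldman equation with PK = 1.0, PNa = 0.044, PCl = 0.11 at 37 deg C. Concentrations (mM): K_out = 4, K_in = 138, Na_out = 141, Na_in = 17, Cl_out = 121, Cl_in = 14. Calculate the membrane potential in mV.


Vm = (RT/F)*ln((PK*Ko + PNa*Nao + PCl*Cli)/(PK*Ki + PNa*Nai + PCl*Clo))
Numer = 11.744, Denom = 152.058
Vm = -68.44 mV


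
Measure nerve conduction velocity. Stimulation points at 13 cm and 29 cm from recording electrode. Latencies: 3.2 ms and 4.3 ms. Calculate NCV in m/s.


Distance = (29 - 13) / 100 = 0.16 m
dt = (4.3 - 3.2) / 1000 = 0.0011 s
NCV = dist / dt = 145.5 m/s


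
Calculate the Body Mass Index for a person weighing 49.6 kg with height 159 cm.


BMI = weight / height^2
height = 159 cm = 1.59 m
BMI = 49.6 / 1.59^2
BMI = 19.62 kg/m^2


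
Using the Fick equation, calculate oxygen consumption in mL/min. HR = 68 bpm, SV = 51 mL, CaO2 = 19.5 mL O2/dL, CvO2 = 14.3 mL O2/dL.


CO = HR*SV = 68*51/1000 = 3.468 L/min
a-v O2 diff = 19.5 - 14.3 = 5.2 mL/dL
VO2 = CO * (CaO2-CvO2) * 10 dL/L
VO2 = 3.468 * 5.2 * 10
VO2 = 180.3 mL/min


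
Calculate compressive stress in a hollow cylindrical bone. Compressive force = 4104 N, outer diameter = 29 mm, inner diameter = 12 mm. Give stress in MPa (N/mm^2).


A = pi*(r_o^2 - r_i^2)
r_o = 14.5 mm, r_i = 6 mm
A = 547.423 mm^2
sigma = F/A = 4104 / 547.423
sigma = 7.497 MPa


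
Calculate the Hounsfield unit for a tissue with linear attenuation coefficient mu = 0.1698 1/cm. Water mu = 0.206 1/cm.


HU = ((mu_tissue - mu_water) / mu_water) * 1000
HU = ((0.1698 - 0.206) / 0.206) * 1000
HU = -175.7


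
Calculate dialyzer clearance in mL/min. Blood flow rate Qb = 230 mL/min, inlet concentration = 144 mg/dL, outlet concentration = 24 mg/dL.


K = Qb * (Cb_in - Cb_out) / Cb_in
K = 230 * (144 - 24) / 144
K = 191.7 mL/min


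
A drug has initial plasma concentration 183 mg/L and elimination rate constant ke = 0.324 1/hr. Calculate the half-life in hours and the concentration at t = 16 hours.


t_half = ln(2) / ke = 0.693147 / 0.324 = 2.139 hr
C(t) = C0 * exp(-ke*t) = 183 * exp(-0.324*16)
C(16) = 1.026 mg/L


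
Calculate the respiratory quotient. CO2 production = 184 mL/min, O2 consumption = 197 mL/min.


RQ = VCO2 / VO2
RQ = 184 / 197
RQ = 0.934


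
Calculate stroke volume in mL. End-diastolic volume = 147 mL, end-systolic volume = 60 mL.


SV = EDV - ESV
SV = 147 - 60
SV = 87 mL


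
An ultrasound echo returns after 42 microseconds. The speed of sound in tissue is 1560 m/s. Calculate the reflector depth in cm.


depth = c * t / 2
t = 42 us = 4.2000e-05 s
depth = 1560 * 4.2000e-05 / 2
depth = 0.03276 m = 3.276 cm


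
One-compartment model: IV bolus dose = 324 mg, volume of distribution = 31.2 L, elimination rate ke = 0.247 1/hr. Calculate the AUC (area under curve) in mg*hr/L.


C0 = Dose/Vd = 324/31.2 = 10.3846 mg/L
AUC = C0/ke = 10.3846/0.247
AUC = 42.04 mg*hr/L


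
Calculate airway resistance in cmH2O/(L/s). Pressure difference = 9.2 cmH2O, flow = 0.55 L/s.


R = dP / flow
R = 9.2 / 0.55
R = 16.73 cmH2O/(L/s)


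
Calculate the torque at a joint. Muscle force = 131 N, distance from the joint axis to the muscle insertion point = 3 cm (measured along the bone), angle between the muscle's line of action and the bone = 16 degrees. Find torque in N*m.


Torque = F * d * sin(theta)   (moment arm = d*sin(theta))
d = 3 cm = 0.03 m
Torque = 131 * 0.03 * sin(16)
Torque = 1.083 N*m
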